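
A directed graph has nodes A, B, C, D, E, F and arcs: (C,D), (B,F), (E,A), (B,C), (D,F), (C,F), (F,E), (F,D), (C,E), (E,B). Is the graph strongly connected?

No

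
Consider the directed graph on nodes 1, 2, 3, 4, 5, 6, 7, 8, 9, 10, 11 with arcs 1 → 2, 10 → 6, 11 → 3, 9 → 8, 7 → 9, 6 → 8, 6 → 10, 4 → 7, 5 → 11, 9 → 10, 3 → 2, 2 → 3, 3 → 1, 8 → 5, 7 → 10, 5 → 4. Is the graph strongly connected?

There is no directed path from 11 to 4, so the graph is not strongly connected.

No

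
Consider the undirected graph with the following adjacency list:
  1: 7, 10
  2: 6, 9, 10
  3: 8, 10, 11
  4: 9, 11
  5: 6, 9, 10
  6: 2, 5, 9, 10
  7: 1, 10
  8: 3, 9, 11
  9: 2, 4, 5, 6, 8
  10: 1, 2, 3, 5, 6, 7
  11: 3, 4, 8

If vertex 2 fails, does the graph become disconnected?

Deleting 2 leaves 1 component (was 1) (its neighbors 6, 9, 10 remain connected to each other), so 2 is not a cut vertex.

No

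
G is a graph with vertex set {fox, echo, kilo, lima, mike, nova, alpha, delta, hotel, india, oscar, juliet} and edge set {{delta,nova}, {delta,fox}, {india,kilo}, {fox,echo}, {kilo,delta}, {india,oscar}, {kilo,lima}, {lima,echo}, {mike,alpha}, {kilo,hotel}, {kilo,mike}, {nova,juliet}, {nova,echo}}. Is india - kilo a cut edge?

Yes

Removing india - kilo leaves no path between india and kilo: the component count goes from 1 to 2. So it is a bridge.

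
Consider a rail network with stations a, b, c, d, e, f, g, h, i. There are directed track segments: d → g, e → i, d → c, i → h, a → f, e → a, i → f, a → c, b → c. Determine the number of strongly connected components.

9

{g} is an SCC by itself.
{d} is an SCC by itself.
{e} is an SCC by itself.
{h} is an SCC by itself.
{c} is an SCC by itself.
(and 4 more singleton SCCs)
That gives 9 strongly connected components.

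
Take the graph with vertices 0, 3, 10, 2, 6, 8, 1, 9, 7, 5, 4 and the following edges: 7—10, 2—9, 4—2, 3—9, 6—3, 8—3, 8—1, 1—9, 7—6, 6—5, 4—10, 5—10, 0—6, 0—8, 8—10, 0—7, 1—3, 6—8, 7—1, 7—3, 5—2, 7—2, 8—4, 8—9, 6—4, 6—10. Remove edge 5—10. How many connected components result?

5 and 10 are still connected via 5-6-10, so the component count stays at 1.

1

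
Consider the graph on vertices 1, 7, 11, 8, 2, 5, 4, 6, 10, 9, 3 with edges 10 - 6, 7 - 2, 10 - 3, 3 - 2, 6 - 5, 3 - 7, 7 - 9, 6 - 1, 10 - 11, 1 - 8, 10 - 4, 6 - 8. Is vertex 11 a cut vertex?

No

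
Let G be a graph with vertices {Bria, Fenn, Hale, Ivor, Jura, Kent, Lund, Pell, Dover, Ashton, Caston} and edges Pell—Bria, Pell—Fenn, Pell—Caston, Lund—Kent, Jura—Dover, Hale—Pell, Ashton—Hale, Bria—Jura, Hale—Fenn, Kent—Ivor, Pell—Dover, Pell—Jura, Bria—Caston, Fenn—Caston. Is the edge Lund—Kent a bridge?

Removing Lund—Kent leaves no path between Lund and Kent: the component count goes from 2 to 3. So it is a bridge.

Yes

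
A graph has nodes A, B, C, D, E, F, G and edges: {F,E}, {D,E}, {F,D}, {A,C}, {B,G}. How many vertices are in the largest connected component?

3

Starting from B we can reach B, G. That is one component of size 2.
Starting from A we can reach A, C. That is one component of size 2.
Starting from D we can reach D, E, F. That is one component of size 3.
The largest has 3 vertices.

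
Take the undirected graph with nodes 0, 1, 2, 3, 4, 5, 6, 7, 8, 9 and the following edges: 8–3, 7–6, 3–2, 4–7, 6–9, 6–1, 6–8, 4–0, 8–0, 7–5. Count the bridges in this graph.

5

The edges on the cycle 4-7-6-8-0-4 are not bridges since each lies on that cycle.
But removing 1–6 disconnects 1 from 6; removing 2–3 disconnects 2 from 3; removing 8–3 disconnects 8 from 3; removing 7–5 disconnects 7 from 5 — these are bridges.
In total 5 edges are bridges.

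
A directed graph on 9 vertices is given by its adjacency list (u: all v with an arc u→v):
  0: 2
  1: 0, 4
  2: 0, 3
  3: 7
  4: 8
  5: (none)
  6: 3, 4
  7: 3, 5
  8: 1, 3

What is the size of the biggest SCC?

3

{1, 4, 8} are all mutually reachable — one SCC of size 3.
{3, 7} are all mutually reachable — one SCC of size 2.
{0, 2} are all mutually reachable — one SCC of size 2.
{6} is an SCC by itself.
{5} is an SCC by itself.
The largest has 3 vertices.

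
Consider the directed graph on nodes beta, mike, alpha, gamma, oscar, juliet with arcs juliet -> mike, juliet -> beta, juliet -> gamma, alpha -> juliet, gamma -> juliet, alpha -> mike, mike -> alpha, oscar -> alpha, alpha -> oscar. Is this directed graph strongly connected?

No

There is no directed path from beta to mike, so the graph is not strongly connected.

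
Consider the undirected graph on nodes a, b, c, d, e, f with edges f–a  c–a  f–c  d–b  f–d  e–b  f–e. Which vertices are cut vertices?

Removing f increases the component count from 1 to 2, so f is a cut vertex.
By contrast removing d leaves 1 component; it is not a cut vertex. No other vertex is a cut vertex either.

f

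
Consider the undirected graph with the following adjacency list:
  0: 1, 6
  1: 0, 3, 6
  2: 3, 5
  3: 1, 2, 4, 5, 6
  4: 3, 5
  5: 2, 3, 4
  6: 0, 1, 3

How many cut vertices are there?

1

Removing 3 increases the component count from 1 to 2, so 3 is a cut vertex.
By contrast removing 5 leaves 1 component; it is not a cut vertex. No other vertex is a cut vertex either.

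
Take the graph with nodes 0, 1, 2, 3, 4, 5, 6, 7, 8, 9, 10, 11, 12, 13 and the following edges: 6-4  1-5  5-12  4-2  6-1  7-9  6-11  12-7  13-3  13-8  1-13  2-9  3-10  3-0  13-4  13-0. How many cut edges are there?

3

The edges on the cycle 13-3-0-13 are not bridges since each lies on that cycle.
But removing 11-6 disconnects 11 from 6; removing 10-3 disconnects 10 from 3; removing 13-8 disconnects 13 from 8 — these are bridges.
That makes 3 bridges.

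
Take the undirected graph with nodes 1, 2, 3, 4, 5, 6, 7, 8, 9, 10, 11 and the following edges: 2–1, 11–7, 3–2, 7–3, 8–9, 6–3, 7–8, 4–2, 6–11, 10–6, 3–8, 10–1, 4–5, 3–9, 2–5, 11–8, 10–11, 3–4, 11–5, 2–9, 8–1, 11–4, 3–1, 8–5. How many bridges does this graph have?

0

The edges on the cycle 6-11-7-3-6 are not bridges since each lies on that cycle.
Every edge lies on some cycle, so there are no bridges.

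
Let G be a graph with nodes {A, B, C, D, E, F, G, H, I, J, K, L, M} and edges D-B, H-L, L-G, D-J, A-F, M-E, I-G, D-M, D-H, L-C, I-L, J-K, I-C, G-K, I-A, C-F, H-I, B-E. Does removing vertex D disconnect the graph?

Yes

Deleting D raises the number of components from 1 to 2, so D is a cut vertex.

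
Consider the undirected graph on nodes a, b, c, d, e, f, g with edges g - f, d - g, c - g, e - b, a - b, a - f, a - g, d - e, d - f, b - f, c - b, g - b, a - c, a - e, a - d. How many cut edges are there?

0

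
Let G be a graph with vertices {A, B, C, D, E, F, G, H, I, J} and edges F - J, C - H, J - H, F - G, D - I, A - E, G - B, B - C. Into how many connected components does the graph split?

Starting from A we can reach A, E. That is one component of size 2.
Starting from D we can reach D, I. That is one component of size 2.
Starting from B we can reach B, C, F, G, H, J. That is one component of size 6.
Total: 3 components.

3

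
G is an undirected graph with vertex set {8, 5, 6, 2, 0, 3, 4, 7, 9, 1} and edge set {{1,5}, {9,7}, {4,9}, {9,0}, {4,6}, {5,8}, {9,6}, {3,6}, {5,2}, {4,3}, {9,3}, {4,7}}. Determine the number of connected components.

Starting from 1 we can reach 1, 2, 5, 8. That is one component of size 4.
Starting from 0 we can reach 0, 3, 4, 6, 7, 9. That is one component of size 6.
Total: 2 components.

2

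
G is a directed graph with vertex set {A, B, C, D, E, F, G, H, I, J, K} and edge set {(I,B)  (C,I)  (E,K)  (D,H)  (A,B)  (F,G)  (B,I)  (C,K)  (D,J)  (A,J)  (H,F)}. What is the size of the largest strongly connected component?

2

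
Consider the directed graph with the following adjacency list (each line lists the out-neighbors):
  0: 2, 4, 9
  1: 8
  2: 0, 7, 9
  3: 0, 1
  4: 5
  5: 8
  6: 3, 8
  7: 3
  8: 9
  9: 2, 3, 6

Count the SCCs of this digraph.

{0, 1, 2, 3, 4, 5, 6, 7, 8, 9} are all mutually reachable — one SCC of size 10.
That gives 1 strongly connected component.

1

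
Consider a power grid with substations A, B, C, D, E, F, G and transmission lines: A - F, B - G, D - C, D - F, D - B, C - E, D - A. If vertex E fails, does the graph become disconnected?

No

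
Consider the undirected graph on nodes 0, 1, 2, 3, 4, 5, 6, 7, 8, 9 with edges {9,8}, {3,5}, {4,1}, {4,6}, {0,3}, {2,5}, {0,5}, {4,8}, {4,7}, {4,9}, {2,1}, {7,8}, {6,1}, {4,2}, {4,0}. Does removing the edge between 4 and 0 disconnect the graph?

No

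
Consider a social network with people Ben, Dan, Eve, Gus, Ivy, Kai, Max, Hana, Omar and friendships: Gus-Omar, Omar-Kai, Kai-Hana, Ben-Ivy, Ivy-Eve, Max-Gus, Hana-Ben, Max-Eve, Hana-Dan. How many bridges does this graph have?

1

The edges on the cycle Max-Gus-Omar-Kai-Hana-Ben-Ivy-Eve-Max are not bridges since each lies on that cycle.
But removing Dan-Hana disconnects Dan from Hana — this is a bridge.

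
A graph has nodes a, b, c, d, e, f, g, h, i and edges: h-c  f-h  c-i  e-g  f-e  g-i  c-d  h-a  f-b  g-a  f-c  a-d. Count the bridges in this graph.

The edges on the cycle f-e-g-i-c-h-f are not bridges since each lies on that cycle.
But removing f-b disconnects f from b — this is a bridge.

1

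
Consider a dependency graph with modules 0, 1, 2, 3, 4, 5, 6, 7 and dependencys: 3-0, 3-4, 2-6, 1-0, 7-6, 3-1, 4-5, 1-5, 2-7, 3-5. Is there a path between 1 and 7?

No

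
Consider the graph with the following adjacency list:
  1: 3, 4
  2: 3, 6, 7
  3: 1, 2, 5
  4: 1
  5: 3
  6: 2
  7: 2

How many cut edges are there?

6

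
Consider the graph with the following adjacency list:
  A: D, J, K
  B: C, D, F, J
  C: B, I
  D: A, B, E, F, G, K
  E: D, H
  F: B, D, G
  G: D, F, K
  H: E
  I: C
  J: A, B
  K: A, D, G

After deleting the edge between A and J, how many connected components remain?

A and J are still connected via A-D-B-J, so the component count stays at 1.

1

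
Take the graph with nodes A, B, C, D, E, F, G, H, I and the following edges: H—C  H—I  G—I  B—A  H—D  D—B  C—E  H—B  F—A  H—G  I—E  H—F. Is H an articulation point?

Deleting H raises the number of components from 1 to 2, so H is a cut vertex.

Yes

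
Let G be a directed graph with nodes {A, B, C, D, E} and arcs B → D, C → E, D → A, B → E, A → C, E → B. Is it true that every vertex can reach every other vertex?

Yes

From C we can reach every vertex (A, B, C, D, E), and every vertex can reach C (A, B, C, D, E). So the whole graph is one strongly connected component.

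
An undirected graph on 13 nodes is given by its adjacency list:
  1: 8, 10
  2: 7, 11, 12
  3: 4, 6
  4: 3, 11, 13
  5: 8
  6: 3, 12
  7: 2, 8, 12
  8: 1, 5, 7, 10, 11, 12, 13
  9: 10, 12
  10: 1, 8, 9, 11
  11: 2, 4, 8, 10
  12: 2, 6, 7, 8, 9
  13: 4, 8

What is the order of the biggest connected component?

Starting from 1 we can reach 1, 2, 3, 4, 5, 6, 7, 8, 9, 10, 11, 12, 13. That is one component of size 13.
The largest has 13 vertices.

13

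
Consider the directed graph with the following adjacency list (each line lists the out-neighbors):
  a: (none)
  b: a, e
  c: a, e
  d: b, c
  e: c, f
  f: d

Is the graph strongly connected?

There is no directed path from a to b, so the graph is not strongly connected.

No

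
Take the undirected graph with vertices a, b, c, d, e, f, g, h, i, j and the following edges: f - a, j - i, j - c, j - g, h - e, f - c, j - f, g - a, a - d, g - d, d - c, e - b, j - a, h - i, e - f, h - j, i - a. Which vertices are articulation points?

e

Removing e increases the component count from 1 to 2, so e is a cut vertex.
By contrast removing b leaves 1 component; it is not a cut vertex. No other vertex is a cut vertex either.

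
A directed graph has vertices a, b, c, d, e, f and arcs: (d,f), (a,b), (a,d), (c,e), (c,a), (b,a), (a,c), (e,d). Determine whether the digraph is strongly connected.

There is no directed path from d to e, so the graph is not strongly connected.

No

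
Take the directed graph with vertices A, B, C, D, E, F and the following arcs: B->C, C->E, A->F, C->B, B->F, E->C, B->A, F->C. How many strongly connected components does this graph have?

{A, B, C, E, F} are all mutually reachable — one SCC of size 5.
{D} is an SCC by itself.
That gives 2 strongly connected components.

2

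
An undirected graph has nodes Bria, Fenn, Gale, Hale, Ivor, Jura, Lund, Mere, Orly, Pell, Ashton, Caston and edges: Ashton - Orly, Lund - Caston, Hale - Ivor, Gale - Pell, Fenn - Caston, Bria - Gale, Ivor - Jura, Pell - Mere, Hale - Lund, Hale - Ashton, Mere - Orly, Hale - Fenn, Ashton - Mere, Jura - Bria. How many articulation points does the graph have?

Removing Hale increases the component count from 1 to 2, so Hale is a cut vertex.
By contrast removing Lund leaves 1 component; it is not a cut vertex. No other vertex is a cut vertex either.

1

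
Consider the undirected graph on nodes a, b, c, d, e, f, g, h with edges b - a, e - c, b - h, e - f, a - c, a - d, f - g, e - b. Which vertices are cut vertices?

a, b, e, f

Removing a increases the component count from 1 to 2, so a is a cut vertex.
Removing b increases the component count from 1 to 2, so b is a cut vertex.
Removing e increases the component count from 1 to 2, so e is a cut vertex.
Likewise f is a cut vertex.
By contrast removing g leaves 1 component; it is not a cut vertex. No other vertex is a cut vertex either.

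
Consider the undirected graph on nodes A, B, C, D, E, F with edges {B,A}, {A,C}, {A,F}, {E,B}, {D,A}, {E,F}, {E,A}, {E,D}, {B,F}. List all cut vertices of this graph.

Removing A increases the component count from 1 to 2, so A is a cut vertex.
By contrast removing C leaves 1 component; it is not a cut vertex. No other vertex is a cut vertex either.

A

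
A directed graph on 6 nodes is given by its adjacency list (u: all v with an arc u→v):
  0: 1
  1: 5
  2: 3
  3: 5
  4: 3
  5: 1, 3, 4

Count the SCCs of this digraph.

3

{1, 3, 4, 5} are all mutually reachable — one SCC of size 4.
{0} is an SCC by itself.
{2} is an SCC by itself.
That gives 3 strongly connected components.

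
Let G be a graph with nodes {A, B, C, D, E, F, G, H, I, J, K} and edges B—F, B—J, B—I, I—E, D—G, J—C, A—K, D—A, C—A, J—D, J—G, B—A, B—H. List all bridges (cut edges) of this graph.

A-K, B-F, B-H, B-I, E-I

The edges on the cycle B-J-C-A-B are not bridges since each lies on that cycle.
But removing B—I disconnects B from I; removing A—K disconnects A from K; removing B—F disconnects B from F; removing I—E disconnects I from E — these are bridges.
In total 5 edges are bridges.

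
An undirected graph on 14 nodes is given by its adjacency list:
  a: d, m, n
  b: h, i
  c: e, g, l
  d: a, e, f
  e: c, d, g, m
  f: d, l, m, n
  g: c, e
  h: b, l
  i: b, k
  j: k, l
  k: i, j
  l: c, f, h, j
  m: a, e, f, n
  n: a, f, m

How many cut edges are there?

0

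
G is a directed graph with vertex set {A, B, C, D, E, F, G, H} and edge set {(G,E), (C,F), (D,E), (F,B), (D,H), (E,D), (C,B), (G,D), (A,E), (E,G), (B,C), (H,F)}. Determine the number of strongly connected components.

{D, E, G} are all mutually reachable — one SCC of size 3.
{B, C, F} are all mutually reachable — one SCC of size 3.
{A} is an SCC by itself.
{H} is an SCC by itself.
That gives 4 strongly connected components.

4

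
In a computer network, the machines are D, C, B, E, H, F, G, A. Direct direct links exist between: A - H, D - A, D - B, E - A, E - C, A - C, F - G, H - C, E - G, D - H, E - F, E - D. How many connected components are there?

1

Starting from A we can reach A, B, C, D, E, F, G, H. That is one component of size 8.
Total: 1 component.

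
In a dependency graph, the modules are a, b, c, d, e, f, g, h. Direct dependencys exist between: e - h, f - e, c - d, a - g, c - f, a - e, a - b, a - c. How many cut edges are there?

The edges on the cycle a-c-f-e-a are not bridges since each lies on that cycle.
But removing c - d disconnects c from d; removing a - g disconnects a from g; removing e - h disconnects e from h; removing a - b disconnects a from b — these are bridges.
That makes 4 bridges.

4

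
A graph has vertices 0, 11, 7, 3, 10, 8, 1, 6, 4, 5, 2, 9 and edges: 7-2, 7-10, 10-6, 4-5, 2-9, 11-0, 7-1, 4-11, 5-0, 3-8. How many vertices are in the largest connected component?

6

Starting from 3 we can reach 3, 8. That is one component of size 2.
Starting from 0 we can reach 0, 4, 5, 11. That is one component of size 4.
Starting from 1 we can reach 1, 2, 6, 7, 9, 10. That is one component of size 6.
The largest has 6 vertices.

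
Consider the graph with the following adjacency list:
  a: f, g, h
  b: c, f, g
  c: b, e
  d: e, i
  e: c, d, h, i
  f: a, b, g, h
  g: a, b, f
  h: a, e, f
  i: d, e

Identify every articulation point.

e

Removing e increases the component count from 1 to 2, so e is a cut vertex.
By contrast removing b leaves 1 component; it is not a cut vertex. No other vertex is a cut vertex either.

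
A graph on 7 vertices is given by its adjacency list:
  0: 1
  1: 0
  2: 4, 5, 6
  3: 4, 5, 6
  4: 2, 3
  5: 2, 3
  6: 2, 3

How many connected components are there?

2

Starting from 0 we can reach 0, 1. That is one component of size 2.
Starting from 2 we can reach 2, 3, 4, 5, 6. That is one component of size 5.
Total: 2 components.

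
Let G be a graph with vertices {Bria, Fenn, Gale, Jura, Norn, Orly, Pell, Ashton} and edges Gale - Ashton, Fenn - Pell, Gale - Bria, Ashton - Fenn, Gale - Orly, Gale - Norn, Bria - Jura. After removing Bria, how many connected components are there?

With Bria gone, the remaining components are: {Jura}; {Fenn, Gale, Norn, Orly, Pell, Ashton}.
That is 2 components.

2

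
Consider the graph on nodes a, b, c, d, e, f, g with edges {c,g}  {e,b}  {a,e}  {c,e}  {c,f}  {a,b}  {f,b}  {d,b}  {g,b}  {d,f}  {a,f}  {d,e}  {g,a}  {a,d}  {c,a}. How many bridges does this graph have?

0

The edges on the cycle c-g-a-d-e-b-f-c are not bridges since each lies on that cycle.
Every edge lies on some cycle, so there are no bridges.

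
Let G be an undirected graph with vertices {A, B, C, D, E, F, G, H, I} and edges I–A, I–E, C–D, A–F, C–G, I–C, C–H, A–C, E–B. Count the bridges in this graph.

The edges on the cycle I-A-C-I are not bridges since each lies on that cycle.
But removing G–C disconnects G from C; removing A–F disconnects A from F; removing C–H disconnects C from H; removing I–E disconnects I from E — these are bridges.
In total 6 edges are bridges.

6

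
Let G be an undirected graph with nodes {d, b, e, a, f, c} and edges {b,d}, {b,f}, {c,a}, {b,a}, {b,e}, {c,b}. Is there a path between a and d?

From a we can reach a, b, c, d, e, f, which includes d.

Yes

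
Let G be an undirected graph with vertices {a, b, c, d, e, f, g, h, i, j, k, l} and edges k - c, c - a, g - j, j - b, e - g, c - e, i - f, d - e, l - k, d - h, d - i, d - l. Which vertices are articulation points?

c, d, e, g, i, j

Removing c increases the component count from 1 to 2, so c is a cut vertex.
Removing d increases the component count from 1 to 3, so d is a cut vertex.
Removing e increases the component count from 1 to 2, so e is a cut vertex.
Likewise g, i, j are cut vertices.
By contrast removing f leaves 1 component; it is not a cut vertex. No other vertex is a cut vertex either.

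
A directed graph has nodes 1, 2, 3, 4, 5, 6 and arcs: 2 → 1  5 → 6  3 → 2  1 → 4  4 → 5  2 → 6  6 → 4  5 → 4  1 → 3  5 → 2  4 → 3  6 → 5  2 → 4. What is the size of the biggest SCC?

{1, 2, 3, 4, 5, 6} are all mutually reachable — one SCC of size 6.
The largest has 6 vertices.

6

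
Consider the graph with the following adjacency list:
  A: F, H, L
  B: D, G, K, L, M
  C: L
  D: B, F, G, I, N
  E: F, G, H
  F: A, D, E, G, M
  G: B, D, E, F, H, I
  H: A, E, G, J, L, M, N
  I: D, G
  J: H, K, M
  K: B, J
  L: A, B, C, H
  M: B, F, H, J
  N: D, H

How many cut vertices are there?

Removing L increases the component count from 1 to 2, so L is a cut vertex.
By contrast removing A leaves 1 component; it is not a cut vertex. No other vertex is a cut vertex either.

1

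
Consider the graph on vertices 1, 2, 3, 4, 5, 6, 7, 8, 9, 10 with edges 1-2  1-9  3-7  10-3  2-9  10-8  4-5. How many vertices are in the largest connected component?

4

6 is isolated — a component by itself.
Starting from 4 we can reach 4, 5. That is one component of size 2.
Starting from 1 we can reach 1, 2, 9. That is one component of size 3.
Starting from 3 we can reach 3, 7, 8, 10. That is one component of size 4.
The largest has 4 vertices.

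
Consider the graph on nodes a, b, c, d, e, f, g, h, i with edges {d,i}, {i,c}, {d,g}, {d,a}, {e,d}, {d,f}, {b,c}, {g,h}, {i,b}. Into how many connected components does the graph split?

Starting from a we can reach a, b, c, d, e, f, g, h, i. That is one component of size 9.
Total: 1 component.

1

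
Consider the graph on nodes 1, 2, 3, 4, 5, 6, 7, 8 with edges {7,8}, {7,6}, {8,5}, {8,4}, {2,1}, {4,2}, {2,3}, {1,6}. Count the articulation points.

Removing 2 increases the component count from 1 to 2, so 2 is a cut vertex.
Removing 8 increases the component count from 1 to 2, so 8 is a cut vertex.
By contrast removing 6 leaves 1 component; it is not a cut vertex. No other vertex is a cut vertex either.

2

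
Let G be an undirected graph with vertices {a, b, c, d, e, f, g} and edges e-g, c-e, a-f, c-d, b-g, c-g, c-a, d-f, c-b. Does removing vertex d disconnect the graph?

Deleting d leaves 1 component (was 1) (its neighbors c, f remain connected to each other), so d is not a cut vertex.

No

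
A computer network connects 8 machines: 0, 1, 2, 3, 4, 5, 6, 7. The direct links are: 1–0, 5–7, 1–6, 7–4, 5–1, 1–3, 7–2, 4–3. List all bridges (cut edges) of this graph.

0-1, 1-6, 2-7

The edges on the cycle 5-7-4-3-1-5 are not bridges since each lies on that cycle.
But removing 1–0 disconnects 1 from 0; removing 6–1 disconnects 6 from 1; removing 2–7 disconnects 2 from 7 — these are bridges.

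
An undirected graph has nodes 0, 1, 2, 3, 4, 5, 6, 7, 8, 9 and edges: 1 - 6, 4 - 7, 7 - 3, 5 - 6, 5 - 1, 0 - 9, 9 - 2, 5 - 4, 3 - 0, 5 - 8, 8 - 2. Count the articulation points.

1

Removing 5 increases the component count from 1 to 2, so 5 is a cut vertex.
By contrast removing 0 leaves 1 component; it is not a cut vertex. No other vertex is a cut vertex either.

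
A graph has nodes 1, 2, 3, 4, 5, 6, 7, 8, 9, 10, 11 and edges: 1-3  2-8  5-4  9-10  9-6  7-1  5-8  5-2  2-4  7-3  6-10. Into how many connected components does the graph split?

4

11 is isolated — a component by itself.
Starting from 1 we can reach 1, 3, 7. That is one component of size 3.
Starting from 6 we can reach 6, 9, 10. That is one component of size 3.
Starting from 2 we can reach 2, 4, 5, 8. That is one component of size 4.
Total: 4 components.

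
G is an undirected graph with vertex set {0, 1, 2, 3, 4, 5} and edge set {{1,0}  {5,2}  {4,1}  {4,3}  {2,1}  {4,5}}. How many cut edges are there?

The edges on the cycle 4-5-2-1-4 are not bridges since each lies on that cycle.
But removing 1-0 disconnects 1 from 0; removing 4-3 disconnects 4 from 3 — these are bridges.
That makes 2 bridges.

2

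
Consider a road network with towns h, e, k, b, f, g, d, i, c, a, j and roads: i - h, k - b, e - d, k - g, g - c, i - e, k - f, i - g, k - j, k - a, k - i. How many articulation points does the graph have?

Removing e increases the component count from 1 to 2, so e is a cut vertex.
Removing g increases the component count from 1 to 2, so g is a cut vertex.
Removing i increases the component count from 1 to 3, so i is a cut vertex.
Likewise k is a cut vertex.
By contrast removing j leaves 1 component; it is not a cut vertex. No other vertex is a cut vertex either.

4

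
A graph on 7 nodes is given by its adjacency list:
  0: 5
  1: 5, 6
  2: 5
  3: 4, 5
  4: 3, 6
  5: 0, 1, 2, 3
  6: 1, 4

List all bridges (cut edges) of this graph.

0-5, 2-5

The edges on the cycle 5-3-4-6-1-5 are not bridges since each lies on that cycle.
But removing 5-0 disconnects 5 from 0; removing 5-2 disconnects 5 from 2 — these are bridges.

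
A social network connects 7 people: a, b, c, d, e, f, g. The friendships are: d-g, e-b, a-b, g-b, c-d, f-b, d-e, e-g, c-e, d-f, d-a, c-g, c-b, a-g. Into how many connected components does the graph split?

Starting from a we can reach a, b, c, d, e, f, g. That is one component of size 7.
Total: 1 component.

1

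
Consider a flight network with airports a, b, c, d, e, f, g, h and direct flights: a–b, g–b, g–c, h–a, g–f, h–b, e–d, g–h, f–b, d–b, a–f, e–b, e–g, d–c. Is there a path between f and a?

Yes

From f we can reach a, b, c, d, e, f, g, h, which includes a.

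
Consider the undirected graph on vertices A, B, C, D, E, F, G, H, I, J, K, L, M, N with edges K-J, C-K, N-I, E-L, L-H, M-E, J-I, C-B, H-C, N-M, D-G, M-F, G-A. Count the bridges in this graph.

4

The edges on the cycle N-M-E-L-H-C-K-J-I-N are not bridges since each lies on that cycle.
But removing G-A disconnects G from A; removing D-G disconnects D from G; removing M-F disconnects M from F; removing B-C disconnects B from C — these are bridges.
That makes 4 bridges.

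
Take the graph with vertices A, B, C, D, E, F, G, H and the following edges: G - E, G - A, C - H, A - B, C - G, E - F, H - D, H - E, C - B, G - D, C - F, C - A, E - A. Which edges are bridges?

none

The edges on the cycle C-G-E-F-C are not bridges since each lies on that cycle.
Every edge lies on some cycle, so there are no bridges.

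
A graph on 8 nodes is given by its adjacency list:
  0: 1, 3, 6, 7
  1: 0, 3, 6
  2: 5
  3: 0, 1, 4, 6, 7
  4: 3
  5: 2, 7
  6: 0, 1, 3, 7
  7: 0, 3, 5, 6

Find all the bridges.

The edges on the cycle 3-7-6-0-1-3 are not bridges since each lies on that cycle.
But removing 2-5 disconnects 2 from 5; removing 5-7 disconnects 5 from 7; removing 3-4 disconnects 3 from 4 — these are bridges.

2-5, 3-4, 5-7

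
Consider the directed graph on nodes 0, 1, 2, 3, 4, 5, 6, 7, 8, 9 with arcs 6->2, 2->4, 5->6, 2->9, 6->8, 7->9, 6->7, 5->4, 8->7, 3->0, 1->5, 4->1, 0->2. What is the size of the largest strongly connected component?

5

{1, 2, 4, 5, 6} are all mutually reachable — one SCC of size 5.
{3} is an SCC by itself.
{0} is an SCC by itself.
{9} is an SCC by itself.
{8} is an SCC by itself.
(and 1 more singleton SCC)
The largest has 5 vertices.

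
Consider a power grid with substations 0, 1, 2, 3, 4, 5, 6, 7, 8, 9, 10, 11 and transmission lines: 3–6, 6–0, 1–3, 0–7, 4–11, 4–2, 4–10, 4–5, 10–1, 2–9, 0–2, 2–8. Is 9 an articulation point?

No

Deleting 9 leaves 1 component (was 1), so 9 is not a cut vertex.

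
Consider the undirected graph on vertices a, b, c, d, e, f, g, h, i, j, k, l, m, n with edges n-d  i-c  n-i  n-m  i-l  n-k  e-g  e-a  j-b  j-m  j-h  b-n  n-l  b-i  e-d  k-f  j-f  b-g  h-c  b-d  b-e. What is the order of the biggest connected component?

14

Starting from a we can reach a, b, c, d, e, f, g, h, i, j, k, l, m, n. That is one component of size 14.
The largest has 14 vertices.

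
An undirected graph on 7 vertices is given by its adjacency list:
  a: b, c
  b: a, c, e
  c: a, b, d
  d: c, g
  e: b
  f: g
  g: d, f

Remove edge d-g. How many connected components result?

Before removal there is 1 component.
d-g is a bridge — removing it separates d's side from g's side.
After removal: 2 components.

2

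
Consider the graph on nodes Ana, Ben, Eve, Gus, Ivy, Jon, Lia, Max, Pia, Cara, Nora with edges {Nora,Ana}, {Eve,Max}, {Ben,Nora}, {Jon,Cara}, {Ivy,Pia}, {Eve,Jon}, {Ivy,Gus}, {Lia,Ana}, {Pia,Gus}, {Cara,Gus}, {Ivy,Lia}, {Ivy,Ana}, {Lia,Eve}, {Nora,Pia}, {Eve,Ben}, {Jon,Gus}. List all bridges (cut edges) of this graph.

The edges on the cycle Eve-Ben-Nora-Pia-Gus-Cara-Jon-Eve are not bridges since each lies on that cycle.
But removing Max–Eve disconnects Max from Eve — this is a bridge.

Eve-Max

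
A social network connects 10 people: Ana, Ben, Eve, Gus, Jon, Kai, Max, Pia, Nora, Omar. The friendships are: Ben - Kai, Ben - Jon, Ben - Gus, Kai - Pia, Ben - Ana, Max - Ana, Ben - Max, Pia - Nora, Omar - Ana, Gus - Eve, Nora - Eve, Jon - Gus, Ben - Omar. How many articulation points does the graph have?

Removing Ben increases the component count from 1 to 2, so Ben is a cut vertex.
By contrast removing Gus leaves 1 component; it is not a cut vertex. No other vertex is a cut vertex either.

1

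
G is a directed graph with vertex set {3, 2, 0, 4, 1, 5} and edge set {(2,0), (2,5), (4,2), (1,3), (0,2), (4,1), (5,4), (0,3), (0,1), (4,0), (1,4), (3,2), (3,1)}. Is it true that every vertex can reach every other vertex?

Yes

From 4 we can reach every vertex (0, 1, 2, 3, 4, 5), and every vertex can reach 4 (0, 1, 2, 3, 4, 5). So the whole graph is one strongly connected component.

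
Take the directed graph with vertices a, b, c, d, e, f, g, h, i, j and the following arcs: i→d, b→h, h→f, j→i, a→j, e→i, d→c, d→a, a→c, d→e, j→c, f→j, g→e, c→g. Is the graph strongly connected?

There is no directed path from f to h, so the graph is not strongly connected.

No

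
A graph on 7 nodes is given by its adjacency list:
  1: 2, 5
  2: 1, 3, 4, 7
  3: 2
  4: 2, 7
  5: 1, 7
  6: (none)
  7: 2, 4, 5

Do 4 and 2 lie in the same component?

From 4 we can reach 1, 2, 3, 4, 5, 7, which includes 2.

Yes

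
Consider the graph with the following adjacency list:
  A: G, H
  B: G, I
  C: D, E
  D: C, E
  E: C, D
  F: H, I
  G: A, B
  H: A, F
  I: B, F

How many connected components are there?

2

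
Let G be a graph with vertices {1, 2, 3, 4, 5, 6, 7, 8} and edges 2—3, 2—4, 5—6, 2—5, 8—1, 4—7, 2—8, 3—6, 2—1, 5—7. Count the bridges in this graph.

0

The edges on the cycle 2-8-1-2 are not bridges since each lies on that cycle.
Every edge lies on some cycle, so there are no bridges.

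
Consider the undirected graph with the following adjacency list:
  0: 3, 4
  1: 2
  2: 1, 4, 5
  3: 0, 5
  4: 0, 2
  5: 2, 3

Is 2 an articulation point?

Deleting 2 raises the number of components from 1 to 2, so 2 is a cut vertex.

Yes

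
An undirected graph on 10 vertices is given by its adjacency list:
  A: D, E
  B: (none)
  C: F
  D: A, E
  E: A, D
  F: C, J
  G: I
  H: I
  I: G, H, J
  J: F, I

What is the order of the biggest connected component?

6

B is isolated — a component by itself.
Starting from A we can reach A, D, E. That is one component of size 3.
Starting from C we can reach C, F, G, H, I, J. That is one component of size 6.
The largest has 6 vertices.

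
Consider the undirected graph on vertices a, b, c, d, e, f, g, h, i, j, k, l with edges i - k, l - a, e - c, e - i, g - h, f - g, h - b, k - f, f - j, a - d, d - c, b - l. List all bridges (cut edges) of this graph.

f-j

The edges on the cycle e-i-k-f-g-h-b-l-a-d-c-e are not bridges since each lies on that cycle.
But removing j - f disconnects j from f — this is a bridge.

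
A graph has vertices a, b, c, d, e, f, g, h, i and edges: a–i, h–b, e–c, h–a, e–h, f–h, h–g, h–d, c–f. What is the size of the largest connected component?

Starting from a we can reach a, b, c, d, e, f, g, h, i. That is one component of size 9.
The largest has 9 vertices.

9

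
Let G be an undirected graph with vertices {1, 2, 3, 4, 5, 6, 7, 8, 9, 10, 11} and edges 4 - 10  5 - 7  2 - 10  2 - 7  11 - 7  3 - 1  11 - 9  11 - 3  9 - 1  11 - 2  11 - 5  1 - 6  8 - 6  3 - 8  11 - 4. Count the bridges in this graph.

0

The edges on the cycle 3-8-6-1-3 are not bridges since each lies on that cycle.
Every edge lies on some cycle, so there are no bridges.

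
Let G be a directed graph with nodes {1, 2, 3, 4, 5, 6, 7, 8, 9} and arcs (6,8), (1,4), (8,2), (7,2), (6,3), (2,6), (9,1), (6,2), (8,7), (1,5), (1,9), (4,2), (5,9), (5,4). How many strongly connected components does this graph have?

{2, 6, 7, 8} are all mutually reachable — one SCC of size 4.
{1, 5, 9} are all mutually reachable — one SCC of size 3.
{3} is an SCC by itself.
{4} is an SCC by itself.
That gives 4 strongly connected components.

4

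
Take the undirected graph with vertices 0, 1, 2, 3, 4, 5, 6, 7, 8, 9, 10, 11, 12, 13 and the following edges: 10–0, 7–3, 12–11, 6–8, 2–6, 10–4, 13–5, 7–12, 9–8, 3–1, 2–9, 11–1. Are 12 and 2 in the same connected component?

The component containing 12 is {1, 3, 7, 11, 12}, and 2 is not in it.

No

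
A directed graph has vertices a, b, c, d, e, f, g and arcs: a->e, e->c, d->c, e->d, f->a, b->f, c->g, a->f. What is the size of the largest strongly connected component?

2

{a, f} are all mutually reachable — one SCC of size 2.
{b} is an SCC by itself.
{c} is an SCC by itself.
{g} is an SCC by itself.
{e} is an SCC by itself.
(and 1 more singleton SCC)
The largest has 2 vertices.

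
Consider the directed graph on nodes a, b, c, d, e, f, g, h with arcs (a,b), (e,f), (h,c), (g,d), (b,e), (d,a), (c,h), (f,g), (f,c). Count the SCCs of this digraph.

{a, b, d, e, f, g} are all mutually reachable — one SCC of size 6.
{c, h} are all mutually reachable — one SCC of size 2.
That gives 2 strongly connected components.

2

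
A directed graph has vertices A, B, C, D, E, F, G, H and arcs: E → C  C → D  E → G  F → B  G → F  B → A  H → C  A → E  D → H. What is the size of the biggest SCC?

5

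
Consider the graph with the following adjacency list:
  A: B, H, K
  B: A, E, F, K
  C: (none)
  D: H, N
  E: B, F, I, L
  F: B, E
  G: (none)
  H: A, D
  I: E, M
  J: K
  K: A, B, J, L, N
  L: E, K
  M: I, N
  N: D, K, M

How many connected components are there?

G is isolated — a component by itself.
C is isolated — a component by itself.
Starting from A we can reach A, B, D, E, F, H, I, J, K, L, M, N. That is one component of size 12.
Total: 3 components.

3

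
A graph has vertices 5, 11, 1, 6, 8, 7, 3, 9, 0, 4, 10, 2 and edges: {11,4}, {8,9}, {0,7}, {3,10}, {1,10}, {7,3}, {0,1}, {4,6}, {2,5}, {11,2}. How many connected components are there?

3

Starting from 8 we can reach 8, 9. That is one component of size 2.
Starting from 2 we can reach 2, 4, 5, 6, 11. That is one component of size 5.
Starting from 0 we can reach 0, 1, 3, 7, 10. That is one component of size 5.
Total: 3 components.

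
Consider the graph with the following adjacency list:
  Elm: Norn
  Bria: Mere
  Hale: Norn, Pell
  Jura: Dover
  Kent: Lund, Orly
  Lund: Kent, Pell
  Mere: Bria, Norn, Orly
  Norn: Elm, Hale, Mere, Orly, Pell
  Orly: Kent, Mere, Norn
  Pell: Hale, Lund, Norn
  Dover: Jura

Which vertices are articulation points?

Mere, Norn

Removing Mere increases the component count from 2 to 3, so Mere is a cut vertex.
Removing Norn increases the component count from 2 to 3, so Norn is a cut vertex.
By contrast removing Orly leaves 2 components; it is not a cut vertex. No other vertex is a cut vertex either.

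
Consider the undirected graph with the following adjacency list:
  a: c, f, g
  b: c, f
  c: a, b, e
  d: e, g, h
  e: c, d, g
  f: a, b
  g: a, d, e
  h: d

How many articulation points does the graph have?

Removing d increases the component count from 1 to 2, so d is a cut vertex.
By contrast removing g leaves 1 component; it is not a cut vertex. No other vertex is a cut vertex either.

1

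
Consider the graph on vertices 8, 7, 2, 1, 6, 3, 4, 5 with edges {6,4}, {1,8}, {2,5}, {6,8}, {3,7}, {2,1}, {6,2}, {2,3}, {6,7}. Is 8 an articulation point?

No

Deleting 8 leaves 1 component (was 1) (its neighbors 1, 6 remain connected to each other), so 8 is not a cut vertex.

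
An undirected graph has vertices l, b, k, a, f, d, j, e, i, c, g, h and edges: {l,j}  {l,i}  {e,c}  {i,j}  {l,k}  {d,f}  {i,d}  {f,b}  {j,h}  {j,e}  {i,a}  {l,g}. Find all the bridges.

a-i, b-f, c-e, d-f, d-i, e-j, g-l, h-j, k-l

The edges on the cycle l-i-j-l are not bridges since each lies on that cycle.
But removing e - j disconnects e from j; removing i - a disconnects i from a; removing l - g disconnects l from g; removing e - c disconnects e from c — these are bridges.
In total 9 edges are bridges.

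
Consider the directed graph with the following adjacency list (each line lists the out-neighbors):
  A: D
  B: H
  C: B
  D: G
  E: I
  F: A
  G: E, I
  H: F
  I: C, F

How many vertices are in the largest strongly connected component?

{A, B, C, D, E, F, G, H, I} are all mutually reachable — one SCC of size 9.
The largest has 9 vertices.

9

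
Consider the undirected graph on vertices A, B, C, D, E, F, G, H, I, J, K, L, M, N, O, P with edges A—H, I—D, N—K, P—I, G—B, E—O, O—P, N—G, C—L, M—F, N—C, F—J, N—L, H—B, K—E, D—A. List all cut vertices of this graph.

F, N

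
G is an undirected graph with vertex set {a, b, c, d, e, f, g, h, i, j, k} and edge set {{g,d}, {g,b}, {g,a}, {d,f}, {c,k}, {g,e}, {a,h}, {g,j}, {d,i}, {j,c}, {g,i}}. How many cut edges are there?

The edges on the cycle g-d-i-g are not bridges since each lies on that cycle.
But removing j - c disconnects j from c; removing h - a disconnects h from a; removing g - a disconnects g from a; removing g - b disconnects g from b — these are bridges.
In total 8 edges are bridges.

8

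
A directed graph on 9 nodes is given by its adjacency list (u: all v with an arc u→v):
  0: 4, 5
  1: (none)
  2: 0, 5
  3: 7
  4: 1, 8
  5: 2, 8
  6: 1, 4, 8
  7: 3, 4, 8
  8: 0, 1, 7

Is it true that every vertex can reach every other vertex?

There is no directed path from 2 to 6, so the graph is not strongly connected.

No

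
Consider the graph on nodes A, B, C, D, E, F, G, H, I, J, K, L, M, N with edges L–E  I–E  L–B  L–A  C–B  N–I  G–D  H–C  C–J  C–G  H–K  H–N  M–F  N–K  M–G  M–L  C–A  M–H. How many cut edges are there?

3

The edges on the cycle H-N-K-H are not bridges since each lies on that cycle.
But removing J–C disconnects J from C; removing M–F disconnects M from F; removing G–D disconnects G from D — these are bridges.
That makes 3 bridges.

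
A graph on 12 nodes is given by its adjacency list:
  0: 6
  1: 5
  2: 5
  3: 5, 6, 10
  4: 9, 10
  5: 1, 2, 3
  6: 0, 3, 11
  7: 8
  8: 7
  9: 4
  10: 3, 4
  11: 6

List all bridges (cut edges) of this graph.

removing 11-6 disconnects 11 from 6; removing 3-5 disconnects 3 from 5; removing 10-3 disconnects 10 from 3; removing 9-4 disconnects 9 from 4 — these are bridges.
In total 10 edges are bridges.

0-6, 1-5, 10-3, 10-4, 11-6, 2-5, 3-5, 3-6, 4-9, 7-8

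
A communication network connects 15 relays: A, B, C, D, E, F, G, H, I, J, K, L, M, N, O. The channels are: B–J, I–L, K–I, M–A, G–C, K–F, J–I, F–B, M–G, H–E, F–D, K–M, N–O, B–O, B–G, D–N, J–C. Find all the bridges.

The edges on the cycle K-F-B-J-I-K are not bridges since each lies on that cycle.
But removing A–M disconnects A from M; removing L–I disconnects L from I; removing H–E disconnects H from E — these are bridges.

A-M, E-H, I-L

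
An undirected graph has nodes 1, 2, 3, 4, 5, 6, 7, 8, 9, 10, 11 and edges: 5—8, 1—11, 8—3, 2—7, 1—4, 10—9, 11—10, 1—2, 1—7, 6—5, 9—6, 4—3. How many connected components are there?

1

Starting from 1 we can reach 1, 2, 3, 4, 5, 6, 7, 8, 9, 10, 11. That is one component of size 11.
Total: 1 component.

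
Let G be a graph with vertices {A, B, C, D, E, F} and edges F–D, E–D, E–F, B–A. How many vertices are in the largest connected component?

3

C is isolated — a component by itself.
Starting from A we can reach A, B. That is one component of size 2.
Starting from D we can reach D, E, F. That is one component of size 3.
The largest has 3 vertices.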